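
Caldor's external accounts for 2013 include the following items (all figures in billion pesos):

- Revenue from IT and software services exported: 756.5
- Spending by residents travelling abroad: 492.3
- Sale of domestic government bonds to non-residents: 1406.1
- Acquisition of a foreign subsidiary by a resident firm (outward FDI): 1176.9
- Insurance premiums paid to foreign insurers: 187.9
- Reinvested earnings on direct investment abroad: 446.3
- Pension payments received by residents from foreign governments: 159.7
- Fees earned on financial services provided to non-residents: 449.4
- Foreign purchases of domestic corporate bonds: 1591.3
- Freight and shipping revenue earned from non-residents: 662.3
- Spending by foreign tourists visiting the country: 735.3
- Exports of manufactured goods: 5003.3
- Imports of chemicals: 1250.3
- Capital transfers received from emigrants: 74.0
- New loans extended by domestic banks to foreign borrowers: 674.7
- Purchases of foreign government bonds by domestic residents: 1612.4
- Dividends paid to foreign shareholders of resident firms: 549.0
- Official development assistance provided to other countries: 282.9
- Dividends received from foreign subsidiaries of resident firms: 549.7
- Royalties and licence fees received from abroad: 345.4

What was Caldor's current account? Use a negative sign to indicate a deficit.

Goods: -1250.3 + 5003.3 = 3753.0
Services: 735.3 + 449.4 - 187.9 + 756.5 + 345.4 + 662.3 - 492.3 = 2268.7
Primary income: 446.3 - 549.0 + 549.7 = 447.0
Secondary income: -282.9 + 159.7 = -123.2
Current account = 3753.0 + 2268.7 + 447.0 + (-123.2) = 6345.5
(Excluded from the current account — financial account: sale of domestic government bonds to non-residents 1406.1, acquisition of a foreign subsidiary by a resident firm (outward FDI) 1176.9, foreign purchases of domestic corporate bonds 1591.3, new loans extended by domestic banks to foreign borrowers 674.7, purchases of foreign government bonds by domestic residents 1612.4; capital account: capital transfers received from emigrants 74.0.)

6345.5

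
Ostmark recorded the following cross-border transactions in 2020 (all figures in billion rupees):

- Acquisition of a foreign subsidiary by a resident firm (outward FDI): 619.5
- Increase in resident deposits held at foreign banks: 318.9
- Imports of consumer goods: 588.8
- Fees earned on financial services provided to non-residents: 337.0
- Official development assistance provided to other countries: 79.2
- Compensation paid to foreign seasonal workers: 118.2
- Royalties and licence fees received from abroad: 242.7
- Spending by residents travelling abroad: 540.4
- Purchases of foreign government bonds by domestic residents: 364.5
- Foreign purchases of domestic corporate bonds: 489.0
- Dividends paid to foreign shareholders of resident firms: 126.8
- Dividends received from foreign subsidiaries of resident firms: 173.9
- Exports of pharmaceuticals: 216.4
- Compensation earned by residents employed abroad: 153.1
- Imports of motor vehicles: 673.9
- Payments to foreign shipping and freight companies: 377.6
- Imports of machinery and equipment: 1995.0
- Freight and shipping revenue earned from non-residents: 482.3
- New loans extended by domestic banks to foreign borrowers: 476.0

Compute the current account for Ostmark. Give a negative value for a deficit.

Goods: -588.8 - 1995.0 - 673.9 + 216.4 = -3041.3
Services: 242.7 - 377.6 + 482.3 - 540.4 + 337.0 = 144.0
Primary income: -126.8 + 153.1 - 118.2 + 173.9 = 82.0
Secondary income: -79.2
Current account = (-3041.3) + 144.0 + 82.0 + (-79.2) = -2894.5
(Excluded from the current account — financial account: acquisition of a foreign subsidiary by a resident firm (outward FDI) 619.5, increase in resident deposits held at foreign banks 318.9, purchases of foreign government bonds by domestic residents 364.5, foreign purchases of domestic corporate bonds 489.0, new loans extended by domestic banks to foreign borrowers 476.0.)

-2894.5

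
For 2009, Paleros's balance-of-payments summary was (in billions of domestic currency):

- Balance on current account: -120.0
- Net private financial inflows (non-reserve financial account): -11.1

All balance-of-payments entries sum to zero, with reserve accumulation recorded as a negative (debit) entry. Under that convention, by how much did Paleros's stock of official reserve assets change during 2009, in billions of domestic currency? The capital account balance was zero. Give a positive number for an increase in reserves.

Official reserve transactions balance = -((-120.0) + (-11.1)) = 131.1
An accumulation of reserves is recorded as a debit (negative entry), so the change in the stock of reserves is the negative of that balance.
Change in official reserves = -(131.1) = -131.1

-131.1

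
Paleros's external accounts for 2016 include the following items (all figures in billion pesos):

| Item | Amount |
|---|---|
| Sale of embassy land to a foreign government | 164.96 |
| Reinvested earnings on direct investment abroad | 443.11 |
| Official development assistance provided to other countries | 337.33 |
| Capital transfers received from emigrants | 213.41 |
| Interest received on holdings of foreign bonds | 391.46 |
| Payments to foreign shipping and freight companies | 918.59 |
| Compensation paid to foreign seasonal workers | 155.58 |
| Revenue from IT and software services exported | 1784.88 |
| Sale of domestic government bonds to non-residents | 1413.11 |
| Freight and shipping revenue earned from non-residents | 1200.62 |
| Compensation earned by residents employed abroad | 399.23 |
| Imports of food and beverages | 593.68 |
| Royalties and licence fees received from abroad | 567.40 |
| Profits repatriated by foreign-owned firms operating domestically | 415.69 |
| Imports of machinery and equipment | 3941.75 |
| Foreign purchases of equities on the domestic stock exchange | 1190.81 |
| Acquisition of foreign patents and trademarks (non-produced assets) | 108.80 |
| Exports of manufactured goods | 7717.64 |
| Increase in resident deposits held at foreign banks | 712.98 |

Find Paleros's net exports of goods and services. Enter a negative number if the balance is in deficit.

5816.52

Goods: 7717.64 - 3941.75 - 593.68 = 3182.21
Services: -918.59 + 1200.62 + 1784.88 + 567.40 = 2634.31
Trade balance = 3182.21 + 2634.31 = 5816.52
(Excluded from the trade balance — capital account: sale of embassy land to a foreign government 164.96, capital transfers received from emigrants 213.41, acquisition of foreign patents and trademarks (non-produced assets) 108.80; primary income: reinvested earnings on direct investment abroad 443.11, interest received on holdings of foreign bonds 391.46, compensation paid to foreign seasonal workers 155.58, compensation earned by residents employed abroad 399.23, profits repatriated by foreign-owned firms operating domestically 415.69; secondary income: official development assistance provided to other countries 337.33; financial account: sale of domestic government bonds to non-residents 1413.11, foreign purchases of equities on the domestic stock exchange 1190.81, increase in resident deposits held at foreign banks 712.98.)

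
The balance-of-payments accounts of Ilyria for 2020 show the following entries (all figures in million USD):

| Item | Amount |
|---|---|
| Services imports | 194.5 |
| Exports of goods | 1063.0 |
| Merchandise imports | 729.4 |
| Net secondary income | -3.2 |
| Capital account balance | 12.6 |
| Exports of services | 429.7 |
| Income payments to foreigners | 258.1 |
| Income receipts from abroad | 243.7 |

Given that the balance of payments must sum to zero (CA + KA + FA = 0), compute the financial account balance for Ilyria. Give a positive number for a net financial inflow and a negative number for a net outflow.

Goods balance = 1063.0 - 729.4 = 333.6
Services balance = 429.7 - 194.5 = 235.2
Trade balance (goods + services) = 333.6 + 235.2 = 568.8
Net primary income = 243.7 - 258.1 = -14.4
Net secondary income = -3.2
Current account = 568.8 + (-14.4) + (-3.2) = 551.2
Financial account = -(551.2 + 12.6) = -563.8

-563.8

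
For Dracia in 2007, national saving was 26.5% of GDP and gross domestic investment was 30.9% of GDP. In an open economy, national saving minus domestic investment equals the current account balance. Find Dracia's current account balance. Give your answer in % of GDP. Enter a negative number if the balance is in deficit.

-4.4

CA = S - I = 26.5 - 30.9 = -4.4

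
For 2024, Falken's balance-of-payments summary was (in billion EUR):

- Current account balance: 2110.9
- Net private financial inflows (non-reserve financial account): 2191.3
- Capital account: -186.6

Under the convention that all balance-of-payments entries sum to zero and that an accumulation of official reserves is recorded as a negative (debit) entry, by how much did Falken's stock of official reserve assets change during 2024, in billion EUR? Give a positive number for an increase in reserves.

4115.6

Official reserve transactions balance = -(2110.9 + (-186.6) + 2191.3) = -4115.6
An accumulation of reserves is recorded as a debit (negative entry), so the change in the stock of reserves is the negative of that balance.
Change in official reserves = -(-4115.6) = 4115.6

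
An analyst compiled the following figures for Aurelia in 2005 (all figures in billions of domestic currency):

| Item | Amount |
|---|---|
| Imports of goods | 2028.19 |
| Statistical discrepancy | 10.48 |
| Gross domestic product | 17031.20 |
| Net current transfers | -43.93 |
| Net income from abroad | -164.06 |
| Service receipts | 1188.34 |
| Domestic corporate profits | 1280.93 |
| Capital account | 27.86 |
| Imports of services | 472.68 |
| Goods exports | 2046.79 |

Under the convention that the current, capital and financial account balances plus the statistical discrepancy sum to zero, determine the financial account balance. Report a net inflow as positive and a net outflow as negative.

-564.61

Goods balance = 2046.79 - 2028.19 = 18.60
Services balance = 1188.34 - 472.68 = 715.66
Trade balance (goods + services) = 18.60 + 715.66 = 734.26
Net primary income = -164.06
Net secondary income = -43.93
Current account = 734.26 + (-164.06) + (-43.93) = 526.27
Financial account = -(526.27 + 27.86 + 10.48) = -564.61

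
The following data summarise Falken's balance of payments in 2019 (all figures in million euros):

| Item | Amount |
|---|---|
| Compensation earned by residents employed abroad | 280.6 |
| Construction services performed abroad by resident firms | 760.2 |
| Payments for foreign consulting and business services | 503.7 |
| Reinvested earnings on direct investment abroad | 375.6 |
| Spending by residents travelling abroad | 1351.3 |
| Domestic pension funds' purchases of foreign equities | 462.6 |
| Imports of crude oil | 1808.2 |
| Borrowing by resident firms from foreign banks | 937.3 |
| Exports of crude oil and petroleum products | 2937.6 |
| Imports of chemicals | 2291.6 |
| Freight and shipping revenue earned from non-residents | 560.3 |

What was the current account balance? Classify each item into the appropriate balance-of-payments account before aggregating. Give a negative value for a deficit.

-1040.5

Goods: -2291.6 - 1808.2 + 2937.6 = -1162.2
Services: -1351.3 + 760.2 + 560.3 - 503.7 = -534.5
Primary income: 375.6 + 280.6 = 656.2
Current account = (-1162.2) + (-534.5) + 656.2 = -1040.5
(Excluded from the current account — financial account: domestic pension funds' purchases of foreign equities 462.6, borrowing by resident firms from foreign banks 937.3.)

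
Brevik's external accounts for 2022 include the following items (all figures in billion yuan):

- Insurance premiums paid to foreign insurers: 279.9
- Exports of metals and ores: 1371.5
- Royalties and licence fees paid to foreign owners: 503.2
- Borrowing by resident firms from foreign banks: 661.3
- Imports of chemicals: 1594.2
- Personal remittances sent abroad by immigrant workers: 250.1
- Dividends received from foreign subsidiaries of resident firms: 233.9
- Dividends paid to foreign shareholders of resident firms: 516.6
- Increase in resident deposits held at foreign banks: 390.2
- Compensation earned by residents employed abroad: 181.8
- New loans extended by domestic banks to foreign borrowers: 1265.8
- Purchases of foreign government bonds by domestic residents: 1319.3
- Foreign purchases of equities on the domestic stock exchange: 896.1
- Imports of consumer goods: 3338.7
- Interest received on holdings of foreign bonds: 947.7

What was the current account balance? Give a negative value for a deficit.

Goods: 1371.5 - 1594.2 - 3338.7 = -3561.4
Services: -503.2 - 279.9 = -783.1
Primary income: 181.8 - 516.6 + 233.9 + 947.7 = 846.8
Secondary income: -250.1
Current account = (-3561.4) + (-783.1) + 846.8 + (-250.1) = -3747.8
(Excluded from the current account — financial account: borrowing by resident firms from foreign banks 661.3, increase in resident deposits held at foreign banks 390.2, new loans extended by domestic banks to foreign borrowers 1265.8, purchases of foreign government bonds by domestic residents 1319.3, foreign purchases of equities on the domestic stock exchange 896.1.)

-3747.8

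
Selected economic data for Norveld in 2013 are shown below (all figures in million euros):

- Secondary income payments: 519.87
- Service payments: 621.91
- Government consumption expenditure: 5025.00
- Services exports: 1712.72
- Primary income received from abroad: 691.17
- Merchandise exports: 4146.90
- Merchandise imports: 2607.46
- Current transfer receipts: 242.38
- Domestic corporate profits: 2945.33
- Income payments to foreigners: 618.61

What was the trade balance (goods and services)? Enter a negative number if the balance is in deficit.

2630.25

Goods balance = 4146.90 - 2607.46 = 1539.44
Services balance = 1712.72 - 621.91 = 1090.81
Trade balance (goods + services) = 1539.44 + 1090.81 = 2630.25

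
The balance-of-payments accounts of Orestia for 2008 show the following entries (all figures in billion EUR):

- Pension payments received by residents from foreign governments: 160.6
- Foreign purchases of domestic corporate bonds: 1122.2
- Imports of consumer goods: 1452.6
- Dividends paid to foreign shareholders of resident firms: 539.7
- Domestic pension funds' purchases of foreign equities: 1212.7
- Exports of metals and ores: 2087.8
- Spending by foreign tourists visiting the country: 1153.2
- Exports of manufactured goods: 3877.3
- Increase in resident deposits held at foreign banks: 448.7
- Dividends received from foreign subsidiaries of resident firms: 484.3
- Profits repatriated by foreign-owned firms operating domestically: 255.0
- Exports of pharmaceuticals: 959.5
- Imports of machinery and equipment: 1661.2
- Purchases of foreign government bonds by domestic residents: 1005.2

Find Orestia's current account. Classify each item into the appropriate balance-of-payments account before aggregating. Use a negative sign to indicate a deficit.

Goods: 2087.8 - 1452.6 + 3877.3 + 959.5 - 1661.2 = 3810.8
Services: 1153.2
Primary income: 484.3 - 539.7 - 255.0 = -310.4
Secondary income: 160.6
Current account = 3810.8 + 1153.2 + (-310.4) + 160.6 = 4814.2
(Excluded from the current account — financial account: foreign purchases of domestic corporate bonds 1122.2, domestic pension funds' purchases of foreign equities 1212.7, increase in resident deposits held at foreign banks 448.7, purchases of foreign government bonds by domestic residents 1005.2.)

4814.2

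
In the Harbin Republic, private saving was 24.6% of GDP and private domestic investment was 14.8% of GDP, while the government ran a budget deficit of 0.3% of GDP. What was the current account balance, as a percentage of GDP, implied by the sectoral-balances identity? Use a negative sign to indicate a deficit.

By the sectoral-balances identity, CA = (S_private - I) + (T - G).
Private balance = 24.6 - 14.8 = 9.8
Government balance (T - G) = -0.3
CA = 9.8 + (-0.3) = 9.5

9.5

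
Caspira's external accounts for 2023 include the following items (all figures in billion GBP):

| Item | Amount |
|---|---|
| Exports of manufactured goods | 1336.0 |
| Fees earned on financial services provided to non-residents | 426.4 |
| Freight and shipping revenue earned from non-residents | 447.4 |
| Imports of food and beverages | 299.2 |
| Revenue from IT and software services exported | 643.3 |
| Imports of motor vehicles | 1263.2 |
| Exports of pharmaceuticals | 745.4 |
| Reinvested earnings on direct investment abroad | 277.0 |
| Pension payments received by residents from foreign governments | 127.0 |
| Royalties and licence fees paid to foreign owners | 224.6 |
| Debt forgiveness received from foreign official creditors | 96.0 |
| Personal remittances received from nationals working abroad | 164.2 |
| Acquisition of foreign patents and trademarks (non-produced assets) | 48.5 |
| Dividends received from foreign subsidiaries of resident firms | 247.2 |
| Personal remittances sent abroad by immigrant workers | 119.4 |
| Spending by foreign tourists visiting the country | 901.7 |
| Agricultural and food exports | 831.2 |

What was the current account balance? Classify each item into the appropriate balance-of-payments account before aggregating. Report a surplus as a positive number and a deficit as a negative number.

Goods: -299.2 + 831.2 - 1263.2 + 1336.0 + 745.4 = 1350.2
Services: 447.4 + 426.4 + 901.7 + 643.3 - 224.6 = 2194.2
Primary income: 277.0 + 247.2 = 524.2
Secondary income: 127.0 + 164.2 - 119.4 = 171.8
Current account = 1350.2 + 2194.2 + 524.2 + 171.8 = 4240.4
(Excluded from the current account — capital account: debt forgiveness received from foreign official creditors 96.0, acquisition of foreign patents and trademarks (non-produced assets) 48.5.)

4240.4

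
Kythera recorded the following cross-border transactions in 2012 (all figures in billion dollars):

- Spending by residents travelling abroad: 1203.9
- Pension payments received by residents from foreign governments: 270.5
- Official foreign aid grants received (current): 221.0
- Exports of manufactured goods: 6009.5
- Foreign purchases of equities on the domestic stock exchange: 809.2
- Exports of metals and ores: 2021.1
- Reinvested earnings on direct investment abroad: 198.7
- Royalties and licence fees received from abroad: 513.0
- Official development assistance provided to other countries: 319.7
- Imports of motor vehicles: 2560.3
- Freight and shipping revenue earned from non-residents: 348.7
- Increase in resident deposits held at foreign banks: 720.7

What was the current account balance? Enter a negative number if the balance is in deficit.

Goods: -2560.3 + 2021.1 + 6009.5 = 5470.3
Services: -1203.9 + 348.7 + 513.0 = -342.2
Primary income: 198.7
Secondary income: 270.5 + 221.0 - 319.7 = 171.8
Current account = 5470.3 + (-342.2) + 198.7 + 171.8 = 5498.6
(Excluded from the current account — financial account: foreign purchases of equities on the domestic stock exchange 809.2, increase in resident deposits held at foreign banks 720.7.)

5498.6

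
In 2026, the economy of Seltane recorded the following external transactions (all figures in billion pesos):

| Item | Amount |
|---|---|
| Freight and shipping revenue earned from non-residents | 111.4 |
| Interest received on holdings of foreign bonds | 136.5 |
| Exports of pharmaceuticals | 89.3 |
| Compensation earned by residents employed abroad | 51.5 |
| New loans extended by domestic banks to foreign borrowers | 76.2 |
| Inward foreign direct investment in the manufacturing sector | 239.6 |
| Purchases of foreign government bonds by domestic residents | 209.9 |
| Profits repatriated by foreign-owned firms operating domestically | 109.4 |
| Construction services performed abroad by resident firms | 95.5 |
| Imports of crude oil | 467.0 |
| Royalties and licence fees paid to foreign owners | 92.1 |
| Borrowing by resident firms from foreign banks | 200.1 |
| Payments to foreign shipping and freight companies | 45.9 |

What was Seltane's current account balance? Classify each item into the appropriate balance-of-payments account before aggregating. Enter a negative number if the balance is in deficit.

-230.2

Goods: 89.3 - 467.0 = -377.7
Services: 95.5 - 45.9 - 92.1 + 111.4 = 68.9
Primary income: 51.5 + 136.5 - 109.4 = 78.6
Current account = (-377.7) + 68.9 + 78.6 = -230.2
(Excluded from the current account — financial account: new loans extended by domestic banks to foreign borrowers 76.2, inward foreign direct investment in the manufacturing sector 239.6, purchases of foreign government bonds by domestic residents 209.9, borrowing by resident firms from foreign banks 200.1.)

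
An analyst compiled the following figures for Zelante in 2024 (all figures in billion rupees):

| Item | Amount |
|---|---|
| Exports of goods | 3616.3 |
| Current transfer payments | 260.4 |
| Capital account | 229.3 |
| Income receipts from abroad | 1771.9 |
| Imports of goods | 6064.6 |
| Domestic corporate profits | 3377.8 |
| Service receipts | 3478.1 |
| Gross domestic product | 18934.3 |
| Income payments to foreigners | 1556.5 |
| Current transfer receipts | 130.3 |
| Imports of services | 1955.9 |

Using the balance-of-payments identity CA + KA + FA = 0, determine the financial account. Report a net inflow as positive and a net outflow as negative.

Goods balance = 3616.3 - 6064.6 = -2448.3
Services balance = 3478.1 - 1955.9 = 1522.2
Trade balance (goods + services) = -2448.3 + 1522.2 = -926.1
Net primary income = 1771.9 - 1556.5 = 215.4
Net secondary income = 130.3 - 260.4 = -130.1
Current account = -926.1 + 215.4 + (-130.1) = -840.8
Financial account = -(-840.8 + 229.3) = 611.5

611.5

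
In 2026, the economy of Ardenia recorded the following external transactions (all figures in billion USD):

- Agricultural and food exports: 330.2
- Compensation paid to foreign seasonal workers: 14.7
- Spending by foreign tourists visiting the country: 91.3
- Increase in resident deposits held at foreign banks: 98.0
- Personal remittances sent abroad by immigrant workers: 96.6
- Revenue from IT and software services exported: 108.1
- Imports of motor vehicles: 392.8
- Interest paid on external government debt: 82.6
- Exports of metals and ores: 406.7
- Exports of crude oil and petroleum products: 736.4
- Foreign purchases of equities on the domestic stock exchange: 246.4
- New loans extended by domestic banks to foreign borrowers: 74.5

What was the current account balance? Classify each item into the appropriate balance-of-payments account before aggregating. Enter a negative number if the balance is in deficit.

1086.0

Goods: 330.2 + 736.4 - 392.8 + 406.7 = 1080.5
Services: 91.3 + 108.1 = 199.4
Primary income: -82.6 - 14.7 = -97.3
Secondary income: -96.6
Current account = 1080.5 + 199.4 + (-97.3) + (-96.6) = 1086.0
(Excluded from the current account — financial account: increase in resident deposits held at foreign banks 98.0, foreign purchases of equities on the domestic stock exchange 246.4, new loans extended by domestic banks to foreign borrowers 74.5.)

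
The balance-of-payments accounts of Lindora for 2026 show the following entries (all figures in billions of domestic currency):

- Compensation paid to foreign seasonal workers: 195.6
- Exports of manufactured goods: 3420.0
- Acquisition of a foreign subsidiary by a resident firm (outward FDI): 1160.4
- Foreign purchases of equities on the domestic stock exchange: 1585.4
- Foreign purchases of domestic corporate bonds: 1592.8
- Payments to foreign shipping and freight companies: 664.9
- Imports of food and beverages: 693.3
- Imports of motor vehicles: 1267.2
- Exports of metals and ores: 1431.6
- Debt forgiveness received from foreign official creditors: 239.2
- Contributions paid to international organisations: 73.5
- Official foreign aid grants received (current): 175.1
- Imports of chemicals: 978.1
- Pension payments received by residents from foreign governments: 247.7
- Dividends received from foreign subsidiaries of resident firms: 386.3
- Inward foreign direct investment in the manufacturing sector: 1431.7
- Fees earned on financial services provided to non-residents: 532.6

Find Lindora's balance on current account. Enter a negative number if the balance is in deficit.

2320.7

Goods: -1267.2 + 3420.0 + 1431.6 - 978.1 - 693.3 = 1913.0
Services: -664.9 + 532.6 = -132.3
Primary income: 386.3 - 195.6 = 190.7
Secondary income: 175.1 - 73.5 + 247.7 = 349.3
Current account = 1913.0 + (-132.3) + 190.7 + 349.3 = 2320.7
(Excluded from the current account — financial account: acquisition of a foreign subsidiary by a resident firm (outward FDI) 1160.4, foreign purchases of equities on the domestic stock exchange 1585.4, foreign purchases of domestic corporate bonds 1592.8, inward foreign direct investment in the manufacturing sector 1431.7; capital account: debt forgiveness received from foreign official creditors 239.2.)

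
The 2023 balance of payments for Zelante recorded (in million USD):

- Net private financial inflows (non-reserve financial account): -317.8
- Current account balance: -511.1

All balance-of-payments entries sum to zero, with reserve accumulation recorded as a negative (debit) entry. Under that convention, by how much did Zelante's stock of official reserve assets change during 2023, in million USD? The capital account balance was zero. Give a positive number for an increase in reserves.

-828.9

Official reserve transactions balance = -((-511.1) + (-317.8)) = 828.9
An accumulation of reserves is recorded as a debit (negative entry), so the change in the stock of reserves is the negative of that balance.
Change in official reserves = -(828.9) = -828.9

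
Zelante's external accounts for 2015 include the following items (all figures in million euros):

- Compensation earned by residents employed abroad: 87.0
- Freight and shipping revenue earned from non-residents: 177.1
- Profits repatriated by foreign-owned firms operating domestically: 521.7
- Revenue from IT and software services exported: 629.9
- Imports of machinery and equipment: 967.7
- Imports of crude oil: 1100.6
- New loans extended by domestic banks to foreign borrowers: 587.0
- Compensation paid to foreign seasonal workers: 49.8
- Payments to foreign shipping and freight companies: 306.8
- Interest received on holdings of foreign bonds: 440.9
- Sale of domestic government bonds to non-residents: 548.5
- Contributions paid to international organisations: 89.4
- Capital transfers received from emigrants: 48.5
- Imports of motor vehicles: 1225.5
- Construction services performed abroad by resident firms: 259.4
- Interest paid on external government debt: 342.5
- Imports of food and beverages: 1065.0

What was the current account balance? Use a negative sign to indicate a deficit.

-4074.7

Goods: -1225.5 - 967.7 - 1100.6 - 1065.0 = -4358.8
Services: 629.9 - 306.8 + 177.1 + 259.4 = 759.6
Primary income: -521.7 + 87.0 - 49.8 + 440.9 - 342.5 = -386.1
Secondary income: -89.4
Current account = (-4358.8) + 759.6 + (-386.1) + (-89.4) = -4074.7
(Excluded from the current account — financial account: new loans extended by domestic banks to foreign borrowers 587.0, sale of domestic government bonds to non-residents 548.5; capital account: capital transfers received from emigrants 48.5.)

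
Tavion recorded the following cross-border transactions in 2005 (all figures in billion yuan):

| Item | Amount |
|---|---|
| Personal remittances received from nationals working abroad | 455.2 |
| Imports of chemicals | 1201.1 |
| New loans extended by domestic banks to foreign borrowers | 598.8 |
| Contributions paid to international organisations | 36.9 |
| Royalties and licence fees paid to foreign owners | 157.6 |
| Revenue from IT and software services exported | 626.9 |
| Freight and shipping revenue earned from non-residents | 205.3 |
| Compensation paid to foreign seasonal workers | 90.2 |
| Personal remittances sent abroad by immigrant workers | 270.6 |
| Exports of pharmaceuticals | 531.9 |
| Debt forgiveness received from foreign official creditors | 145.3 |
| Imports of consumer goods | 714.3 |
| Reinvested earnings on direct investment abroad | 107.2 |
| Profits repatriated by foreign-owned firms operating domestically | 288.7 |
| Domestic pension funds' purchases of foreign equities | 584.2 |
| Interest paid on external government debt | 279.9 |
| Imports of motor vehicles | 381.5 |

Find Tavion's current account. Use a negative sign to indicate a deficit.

-1494.3

Goods: -381.5 - 714.3 + 531.9 - 1201.1 = -1765.0
Services: 205.3 + 626.9 - 157.6 = 674.6
Primary income: -90.2 - 288.7 - 279.9 + 107.2 = -551.6
Secondary income: -270.6 + 455.2 - 36.9 = 147.7
Current account = (-1765.0) + 674.6 + (-551.6) + 147.7 = -1494.3
(Excluded from the current account — financial account: new loans extended by domestic banks to foreign borrowers 598.8, domestic pension funds' purchases of foreign equities 584.2; capital account: debt forgiveness received from foreign official creditors 145.3.)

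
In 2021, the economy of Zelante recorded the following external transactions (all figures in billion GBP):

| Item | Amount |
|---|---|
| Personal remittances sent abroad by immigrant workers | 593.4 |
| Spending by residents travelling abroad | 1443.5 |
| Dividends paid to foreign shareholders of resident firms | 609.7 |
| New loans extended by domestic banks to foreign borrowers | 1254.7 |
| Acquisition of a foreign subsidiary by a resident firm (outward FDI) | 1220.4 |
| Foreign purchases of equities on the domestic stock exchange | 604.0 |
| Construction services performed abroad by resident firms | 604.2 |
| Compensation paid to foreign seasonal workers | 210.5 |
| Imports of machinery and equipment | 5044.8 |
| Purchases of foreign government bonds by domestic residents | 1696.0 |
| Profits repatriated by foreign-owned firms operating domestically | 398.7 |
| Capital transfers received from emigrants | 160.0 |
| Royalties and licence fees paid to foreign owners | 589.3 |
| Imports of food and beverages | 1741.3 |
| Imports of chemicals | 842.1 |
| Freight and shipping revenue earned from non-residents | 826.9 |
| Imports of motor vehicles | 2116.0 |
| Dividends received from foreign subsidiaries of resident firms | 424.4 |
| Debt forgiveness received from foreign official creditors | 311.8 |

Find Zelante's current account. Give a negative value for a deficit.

-11733.8

Goods: -2116.0 - 1741.3 - 842.1 - 5044.8 = -9744.2
Services: -1443.5 + 826.9 + 604.2 - 589.3 = -601.7
Primary income: -609.7 - 398.7 - 210.5 + 424.4 = -794.5
Secondary income: -593.4
Current account = (-9744.2) + (-601.7) + (-794.5) + (-593.4) = -11733.8
(Excluded from the current account — financial account: new loans extended by domestic banks to foreign borrowers 1254.7, acquisition of a foreign subsidiary by a resident firm (outward FDI) 1220.4, foreign purchases of equities on the domestic stock exchange 604.0, purchases of foreign government bonds by domestic residents 1696.0; capital account: capital transfers received from emigrants 160.0, debt forgiveness received from foreign official creditors 311.8.)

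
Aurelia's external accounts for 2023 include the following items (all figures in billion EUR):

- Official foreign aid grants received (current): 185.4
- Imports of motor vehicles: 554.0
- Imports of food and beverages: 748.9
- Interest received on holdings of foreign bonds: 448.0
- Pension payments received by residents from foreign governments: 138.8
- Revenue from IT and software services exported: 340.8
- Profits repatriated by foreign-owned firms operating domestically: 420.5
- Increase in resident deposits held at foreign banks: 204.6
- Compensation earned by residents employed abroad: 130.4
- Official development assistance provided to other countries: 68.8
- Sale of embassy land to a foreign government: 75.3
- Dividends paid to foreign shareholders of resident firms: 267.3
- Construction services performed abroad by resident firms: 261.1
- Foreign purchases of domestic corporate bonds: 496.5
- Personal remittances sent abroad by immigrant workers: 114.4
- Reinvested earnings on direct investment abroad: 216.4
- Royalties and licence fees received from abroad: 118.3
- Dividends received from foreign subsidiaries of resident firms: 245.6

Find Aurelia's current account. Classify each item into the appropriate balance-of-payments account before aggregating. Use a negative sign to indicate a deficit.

-89.1

Goods: -554.0 - 748.9 = -1302.9
Services: 261.1 + 118.3 + 340.8 = 720.2
Primary income: 130.4 + 245.6 - 267.3 - 420.5 + 216.4 + 448.0 = 352.6
Secondary income: 138.8 - 68.8 + 185.4 - 114.4 = 141.0
Current account = (-1302.9) + 720.2 + 352.6 + 141.0 = -89.1
(Excluded from the current account — financial account: increase in resident deposits held at foreign banks 204.6, foreign purchases of domestic corporate bonds 496.5; capital account: sale of embassy land to a foreign government 75.3.)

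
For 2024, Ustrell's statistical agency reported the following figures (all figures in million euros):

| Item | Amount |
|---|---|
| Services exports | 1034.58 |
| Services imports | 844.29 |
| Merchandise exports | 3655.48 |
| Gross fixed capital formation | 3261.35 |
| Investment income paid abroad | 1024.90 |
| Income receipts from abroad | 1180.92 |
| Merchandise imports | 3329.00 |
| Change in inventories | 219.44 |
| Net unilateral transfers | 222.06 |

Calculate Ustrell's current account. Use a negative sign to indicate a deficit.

Goods balance = 3655.48 - 3329.00 = 326.48
Services balance = 1034.58 - 844.29 = 190.29
Trade balance (goods + services) = 326.48 + 190.29 = 516.77
Net primary income = 1180.92 - 1024.90 = 156.02
Net secondary income = 222.06
Current account = 516.77 + 156.02 + 222.06 = 894.85

894.85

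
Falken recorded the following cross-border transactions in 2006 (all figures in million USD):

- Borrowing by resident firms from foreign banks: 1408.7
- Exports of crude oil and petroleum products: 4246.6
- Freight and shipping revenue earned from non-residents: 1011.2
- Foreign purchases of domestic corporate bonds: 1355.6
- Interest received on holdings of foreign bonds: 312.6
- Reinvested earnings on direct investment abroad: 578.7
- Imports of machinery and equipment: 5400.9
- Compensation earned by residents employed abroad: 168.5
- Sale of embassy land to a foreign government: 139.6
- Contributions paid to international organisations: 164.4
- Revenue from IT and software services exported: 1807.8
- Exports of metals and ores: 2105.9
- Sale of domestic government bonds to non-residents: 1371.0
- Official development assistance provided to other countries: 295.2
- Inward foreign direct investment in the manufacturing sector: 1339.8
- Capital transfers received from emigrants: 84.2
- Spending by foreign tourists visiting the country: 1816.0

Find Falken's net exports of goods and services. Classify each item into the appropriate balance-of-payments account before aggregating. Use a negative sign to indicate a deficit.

Goods: -5400.9 + 2105.9 + 4246.6 = 951.6
Services: 1816.0 + 1011.2 + 1807.8 = 4635.0
Trade balance = 951.6 + 4635.0 = 5586.6
(Excluded from the trade balance — financial account: borrowing by resident firms from foreign banks 1408.7, foreign purchases of domestic corporate bonds 1355.6, sale of domestic government bonds to non-residents 1371.0, inward foreign direct investment in the manufacturing sector 1339.8; primary income: interest received on holdings of foreign bonds 312.6, reinvested earnings on direct investment abroad 578.7, compensation earned by residents employed abroad 168.5; capital account: sale of embassy land to a foreign government 139.6, capital transfers received from emigrants 84.2; secondary income: contributions paid to international organisations 164.4, official development assistance provided to other countries 295.2.)

5586.6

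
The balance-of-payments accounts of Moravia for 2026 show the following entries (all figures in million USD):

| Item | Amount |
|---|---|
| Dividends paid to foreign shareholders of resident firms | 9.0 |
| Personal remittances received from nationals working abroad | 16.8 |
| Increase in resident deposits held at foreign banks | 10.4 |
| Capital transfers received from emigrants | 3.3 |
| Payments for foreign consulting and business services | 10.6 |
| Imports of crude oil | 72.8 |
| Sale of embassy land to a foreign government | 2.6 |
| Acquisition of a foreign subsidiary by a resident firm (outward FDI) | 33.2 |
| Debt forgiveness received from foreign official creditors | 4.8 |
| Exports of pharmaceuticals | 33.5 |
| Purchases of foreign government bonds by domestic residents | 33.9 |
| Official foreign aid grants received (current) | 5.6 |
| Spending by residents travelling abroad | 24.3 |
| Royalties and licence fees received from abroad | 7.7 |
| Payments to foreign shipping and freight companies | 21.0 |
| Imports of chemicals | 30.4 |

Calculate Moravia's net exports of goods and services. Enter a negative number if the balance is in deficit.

-117.9

Goods: 33.5 - 30.4 - 72.8 = -69.7
Services: 7.7 - 24.3 - 21.0 - 10.6 = -48.2
Trade balance = -69.7 + (-48.2) = -117.9
(Excluded from the trade balance — primary income: dividends paid to foreign shareholders of resident firms 9.0; secondary income: personal remittances received from nationals working abroad 16.8, official foreign aid grants received (current) 5.6; financial account: increase in resident deposits held at foreign banks 10.4, acquisition of a foreign subsidiary by a resident firm (outward FDI) 33.2, purchases of foreign government bonds by domestic residents 33.9; capital account: capital transfers received from emigrants 3.3, sale of embassy land to a foreign government 2.6, debt forgiveness received from foreign official creditors 4.8.)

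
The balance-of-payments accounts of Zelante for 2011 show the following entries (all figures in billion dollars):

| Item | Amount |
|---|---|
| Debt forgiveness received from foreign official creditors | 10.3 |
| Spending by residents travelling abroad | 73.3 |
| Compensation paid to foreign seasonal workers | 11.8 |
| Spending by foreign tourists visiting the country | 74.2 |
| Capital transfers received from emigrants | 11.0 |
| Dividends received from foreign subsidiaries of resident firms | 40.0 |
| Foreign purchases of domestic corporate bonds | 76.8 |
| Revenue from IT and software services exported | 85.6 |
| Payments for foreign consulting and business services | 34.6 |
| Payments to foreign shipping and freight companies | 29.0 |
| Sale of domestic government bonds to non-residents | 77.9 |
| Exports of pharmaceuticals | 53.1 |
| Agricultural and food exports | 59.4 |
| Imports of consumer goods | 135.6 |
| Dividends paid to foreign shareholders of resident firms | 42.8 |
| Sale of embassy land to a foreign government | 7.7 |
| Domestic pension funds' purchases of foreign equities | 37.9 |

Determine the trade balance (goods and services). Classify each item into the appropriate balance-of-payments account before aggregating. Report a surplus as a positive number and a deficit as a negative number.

-0.2

Goods: 53.1 + 59.4 - 135.6 = -23.1
Services: -29.0 - 73.3 - 34.6 + 74.2 + 85.6 = 22.9
Trade balance = -23.1 + 22.9 = -0.2
(Excluded from the trade balance — capital account: debt forgiveness received from foreign official creditors 10.3, capital transfers received from emigrants 11.0, sale of embassy land to a foreign government 7.7; primary income: compensation paid to foreign seasonal workers 11.8, dividends received from foreign subsidiaries of resident firms 40.0, dividends paid to foreign shareholders of resident firms 42.8; financial account: foreign purchases of domestic corporate bonds 76.8, sale of domestic government bonds to non-residents 77.9, domestic pension funds' purchases of foreign equities 37.9.)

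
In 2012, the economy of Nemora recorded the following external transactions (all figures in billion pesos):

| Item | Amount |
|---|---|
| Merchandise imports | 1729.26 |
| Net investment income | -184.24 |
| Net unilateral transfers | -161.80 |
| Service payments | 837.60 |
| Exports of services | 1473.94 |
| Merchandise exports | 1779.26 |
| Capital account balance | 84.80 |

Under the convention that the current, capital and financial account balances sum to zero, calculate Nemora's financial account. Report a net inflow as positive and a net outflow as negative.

-425.10

Goods balance = 1779.26 - 1729.26 = 50.00
Services balance = 1473.94 - 837.60 = 636.34
Trade balance (goods + services) = 50.00 + 636.34 = 686.34
Net primary income = -184.24
Net secondary income = -161.80
Current account = 686.34 + (-184.24) + (-161.80) = 340.30
Financial account = -(340.30 + 84.80) = -425.10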